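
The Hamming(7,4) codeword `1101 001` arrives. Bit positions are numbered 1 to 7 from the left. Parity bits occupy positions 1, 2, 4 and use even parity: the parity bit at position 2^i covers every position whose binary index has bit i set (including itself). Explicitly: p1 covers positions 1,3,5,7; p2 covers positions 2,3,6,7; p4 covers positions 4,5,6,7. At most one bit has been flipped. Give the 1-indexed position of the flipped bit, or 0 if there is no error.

0

s1: b1⊕b3⊕b5⊕b7 = 1⊕0⊕0⊕1 = 0
s2: b2⊕b3⊕b6⊕b7 = 1⊕0⊕0⊕1 = 0
s4: b4⊕b5⊕b6⊕b7 = 1⊕0⊕0⊕1 = 0
Syndrome (s4...s1) = 000 → position 0 (no error).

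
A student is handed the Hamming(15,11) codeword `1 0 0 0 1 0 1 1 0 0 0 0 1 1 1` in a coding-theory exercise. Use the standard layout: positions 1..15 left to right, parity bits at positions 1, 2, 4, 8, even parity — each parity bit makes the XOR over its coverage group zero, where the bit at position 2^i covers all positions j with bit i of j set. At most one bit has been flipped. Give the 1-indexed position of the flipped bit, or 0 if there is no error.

s1: b1⊕b3⊕b5⊕b7⊕b9⊕b11⊕b13⊕b15 = 1⊕0⊕1⊕1⊕0⊕0⊕1⊕1 = 1
s2: b2⊕b3⊕b6⊕b7⊕b10⊕b11⊕b14⊕b15 = 0⊕0⊕0⊕1⊕0⊕0⊕1⊕1 = 1
s4: b4⊕b5⊕b6⊕b7⊕b12⊕b13⊕b14⊕b15 = 0⊕1⊕0⊕1⊕0⊕1⊕1⊕1 = 1
s8: b8⊕b9⊕b10⊕b11⊕b12⊕b13⊕b14⊕b15 = 1⊕0⊕0⊕0⊕0⊕1⊕1⊕1 = 0
Syndrome (s8...s1) = 0111 → position 7.

7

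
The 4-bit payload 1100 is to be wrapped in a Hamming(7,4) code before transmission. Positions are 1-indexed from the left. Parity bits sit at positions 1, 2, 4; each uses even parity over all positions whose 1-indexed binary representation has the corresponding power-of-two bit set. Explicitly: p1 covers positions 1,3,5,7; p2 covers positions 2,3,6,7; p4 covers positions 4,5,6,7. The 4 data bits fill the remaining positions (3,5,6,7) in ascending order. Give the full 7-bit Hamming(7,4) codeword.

0111100

Place data bits at non-power-of-two positions: b3=1, b5=1, b6=0, b7=0.
p1 = XOR of data positions {3,5,7} = 1⊕1⊕0 = 0
p2 = XOR of data positions {3,6,7} = 1⊕0⊕0 = 1
p4 = XOR of data positions {5,6,7} = 1⊕0⊕0 = 1
Codeword b1..b7 = 0111100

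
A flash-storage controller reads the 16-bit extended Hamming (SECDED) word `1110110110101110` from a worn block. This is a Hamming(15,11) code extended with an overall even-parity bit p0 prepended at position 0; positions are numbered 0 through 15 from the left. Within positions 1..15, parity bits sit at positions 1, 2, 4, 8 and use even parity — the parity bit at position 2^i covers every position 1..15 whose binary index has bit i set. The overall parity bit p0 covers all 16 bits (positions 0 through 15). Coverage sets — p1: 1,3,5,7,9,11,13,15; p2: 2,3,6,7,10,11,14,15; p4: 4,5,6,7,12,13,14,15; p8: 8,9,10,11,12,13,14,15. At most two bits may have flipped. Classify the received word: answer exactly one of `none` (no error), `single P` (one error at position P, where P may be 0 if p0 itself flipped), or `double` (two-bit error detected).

single 8

s1: b1⊕b3⊕b5⊕b7⊕b9⊕b11⊕b13⊕b15 = 1⊕0⊕1⊕1⊕0⊕0⊕1⊕0 = 0
s2: b2⊕b3⊕b6⊕b7⊕b10⊕b11⊕b14⊕b15 = 1⊕0⊕0⊕1⊕1⊕0⊕1⊕0 = 0
s4: b4⊕b5⊕b6⊕b7⊕b12⊕b13⊕b14⊕b15 = 1⊕1⊕0⊕1⊕1⊕1⊕1⊕0 = 0
s8: b8⊕b9⊕b10⊕b11⊕b12⊕b13⊕b14⊕b15 = 1⊕0⊕1⊕0⊕1⊕1⊕1⊕0 = 1
Syndrome (s8...s1) = 1000 → position 8.
Overall parity (XOR of all 16 bits, including p0): 1⊕1⊕1⊕0⊕1⊕1⊕0⊕1⊕1⊕0⊕1⊕0⊕1⊕1⊕1⊕0 = 1
Overall=1, syndrome position=8 → single-bit error at position 8.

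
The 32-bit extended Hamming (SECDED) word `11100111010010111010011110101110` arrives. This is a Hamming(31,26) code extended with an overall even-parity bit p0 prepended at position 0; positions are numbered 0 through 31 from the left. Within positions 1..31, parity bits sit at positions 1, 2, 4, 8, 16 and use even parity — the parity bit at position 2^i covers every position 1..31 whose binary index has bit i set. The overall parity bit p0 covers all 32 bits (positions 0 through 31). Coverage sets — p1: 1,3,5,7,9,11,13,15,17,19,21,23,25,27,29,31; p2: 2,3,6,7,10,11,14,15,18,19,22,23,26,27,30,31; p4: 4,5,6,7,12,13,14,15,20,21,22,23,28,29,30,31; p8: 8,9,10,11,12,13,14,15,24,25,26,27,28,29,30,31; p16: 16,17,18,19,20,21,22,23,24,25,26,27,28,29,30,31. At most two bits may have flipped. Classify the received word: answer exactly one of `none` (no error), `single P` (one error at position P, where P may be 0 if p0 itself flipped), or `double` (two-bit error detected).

double

s1: b1⊕b3⊕b5⊕b7⊕b9⊕b11⊕b13⊕b15⊕b17⊕b19⊕b21⊕b23⊕b25⊕b27⊕b29⊕b31 = 1⊕0⊕1⊕1⊕1⊕0⊕0⊕1⊕0⊕0⊕1⊕1⊕0⊕0⊕1⊕0 = 0
s2: b2⊕b3⊕b6⊕b7⊕b10⊕b11⊕b14⊕b15⊕b18⊕b19⊕b22⊕b23⊕b26⊕b27⊕b30⊕b31 = 1⊕0⊕1⊕1⊕0⊕0⊕1⊕1⊕1⊕0⊕1⊕1⊕1⊕0⊕1⊕0 = 0
s4: b4⊕b5⊕b6⊕b7⊕b12⊕b13⊕b14⊕b15⊕b20⊕b21⊕b22⊕b23⊕b28⊕b29⊕b30⊕b31 = 0⊕1⊕1⊕1⊕1⊕0⊕1⊕1⊕0⊕1⊕1⊕1⊕1⊕1⊕1⊕0 = 0
s8: b8⊕b9⊕b10⊕b11⊕b12⊕b13⊕b14⊕b15⊕b24⊕b25⊕b26⊕b27⊕b28⊕b29⊕b30⊕b31 = 0⊕1⊕0⊕0⊕1⊕0⊕1⊕1⊕1⊕0⊕1⊕0⊕1⊕1⊕1⊕0 = 1
s16: b16⊕b17⊕b18⊕b19⊕b20⊕b21⊕b22⊕b23⊕b24⊕b25⊕b26⊕b27⊕b28⊕b29⊕b30⊕b31 = 1⊕0⊕1⊕0⊕0⊕1⊕1⊕1⊕1⊕0⊕1⊕0⊕1⊕1⊕1⊕0 = 0
Syndrome (s16...s1) = 01000 → position 8.
Overall parity (XOR of all 32 bits, including p0): 1⊕1⊕1⊕0⊕0⊕1⊕1⊕1⊕0⊕1⊕0⊕0⊕1⊕0⊕1⊕1⊕1⊕0⊕1⊕0⊕0⊕1⊕1⊕1⊕1⊕0⊕1⊕0⊕1⊕1⊕1⊕0 = 0
Overall=0, syndrome position=8 → double-bit error detected (uncorrectable).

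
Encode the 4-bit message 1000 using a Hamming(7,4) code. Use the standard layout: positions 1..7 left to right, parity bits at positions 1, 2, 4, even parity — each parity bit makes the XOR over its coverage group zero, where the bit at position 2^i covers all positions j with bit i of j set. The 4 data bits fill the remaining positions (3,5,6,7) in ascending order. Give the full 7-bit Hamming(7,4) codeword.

Place data bits at non-power-of-two positions: b3=1, b5=0, b6=0, b7=0.
p1 = XOR of data positions {3,5,7} = 1⊕0⊕0 = 1
p2 = XOR of data positions {3,6,7} = 1⊕0⊕0 = 1
p4 = XOR of data positions {5,6,7} = 0⊕0⊕0 = 0
Codeword b1..b7 = 1110000

1110000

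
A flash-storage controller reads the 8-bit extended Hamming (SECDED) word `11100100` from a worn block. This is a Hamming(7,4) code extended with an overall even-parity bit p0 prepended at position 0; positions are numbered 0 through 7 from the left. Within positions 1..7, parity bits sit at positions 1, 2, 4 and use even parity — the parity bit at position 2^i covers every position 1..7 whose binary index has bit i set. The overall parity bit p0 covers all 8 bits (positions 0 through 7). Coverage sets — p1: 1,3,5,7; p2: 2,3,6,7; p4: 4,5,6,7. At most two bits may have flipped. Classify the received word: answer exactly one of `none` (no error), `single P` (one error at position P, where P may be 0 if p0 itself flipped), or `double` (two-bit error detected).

s1: b1⊕b3⊕b5⊕b7 = 1⊕0⊕1⊕0 = 0
s2: b2⊕b3⊕b6⊕b7 = 1⊕0⊕0⊕0 = 1
s4: b4⊕b5⊕b6⊕b7 = 0⊕1⊕0⊕0 = 1
Syndrome (s4...s1) = 110 → position 6.
Overall parity (XOR of all 8 bits, including p0): 1⊕1⊕1⊕0⊕0⊕1⊕0⊕0 = 0
Overall=0, syndrome position=6 → double-bit error detected (uncorrectable).

double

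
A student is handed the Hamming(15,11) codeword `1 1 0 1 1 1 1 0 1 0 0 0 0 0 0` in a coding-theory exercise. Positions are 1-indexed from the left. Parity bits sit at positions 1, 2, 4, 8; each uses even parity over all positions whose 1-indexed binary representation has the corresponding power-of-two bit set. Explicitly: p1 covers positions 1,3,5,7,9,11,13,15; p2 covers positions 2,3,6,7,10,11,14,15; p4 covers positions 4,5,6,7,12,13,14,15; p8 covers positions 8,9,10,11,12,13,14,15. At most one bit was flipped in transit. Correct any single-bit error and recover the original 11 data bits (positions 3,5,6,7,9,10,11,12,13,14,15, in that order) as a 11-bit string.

s1: b1⊕b3⊕b5⊕b7⊕b9⊕b11⊕b13⊕b15 = 1⊕0⊕1⊕1⊕1⊕0⊕0⊕0 = 0
s2: b2⊕b3⊕b6⊕b7⊕b10⊕b11⊕b14⊕b15 = 1⊕0⊕1⊕1⊕0⊕0⊕0⊕0 = 1
s4: b4⊕b5⊕b6⊕b7⊕b12⊕b13⊕b14⊕b15 = 1⊕1⊕1⊕1⊕0⊕0⊕0⊕0 = 0
s8: b8⊕b9⊕b10⊕b11⊕b12⊕b13⊕b14⊕b15 = 0⊕1⊕0⊕0⊕0⊕0⊕0⊕0 = 1
Syndrome (s8...s1) = 1010 → position 10.
Flip bit 10: corrected codeword = 110111101100000
Data bits at positions 3,5,6,7,9,10,11,12,13,14,15: 01111100000

01111100000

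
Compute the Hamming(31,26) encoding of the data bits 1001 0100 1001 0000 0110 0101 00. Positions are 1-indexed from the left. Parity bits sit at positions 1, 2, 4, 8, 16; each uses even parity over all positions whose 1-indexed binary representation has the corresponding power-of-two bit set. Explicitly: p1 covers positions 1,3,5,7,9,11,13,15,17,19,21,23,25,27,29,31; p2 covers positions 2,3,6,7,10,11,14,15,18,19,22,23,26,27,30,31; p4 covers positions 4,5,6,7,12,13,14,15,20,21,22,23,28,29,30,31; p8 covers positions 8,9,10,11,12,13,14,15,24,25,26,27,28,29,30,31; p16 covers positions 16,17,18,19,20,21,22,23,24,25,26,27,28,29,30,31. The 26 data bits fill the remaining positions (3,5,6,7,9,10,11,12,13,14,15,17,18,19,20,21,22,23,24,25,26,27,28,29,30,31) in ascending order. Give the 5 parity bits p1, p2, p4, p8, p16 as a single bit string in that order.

Place data bits at non-power-of-two positions: b3=1, b5=0, b6=0, b7=1, b9=0, b10=1, b11=0, b12=0, b13=1, b14=0, b15=0, b17=1, b18=0, b19=0, b20=0, b21=0, b22=0, b23=1, b24=1, b25=0, b26=0, b27=1, b28=0, b29=1, b30=0, b31=0.
p1 = XOR of data positions {3,5,7,9,11,13,15,17,19,21,23,25,27,29,31} = 1⊕0⊕1⊕0⊕0⊕1⊕0⊕1⊕0⊕0⊕1⊕0⊕1⊕1⊕0 = 1
p2 = XOR of data positions {3,6,7,10,11,14,15,18,19,22,23,26,27,30,31} = 1⊕0⊕1⊕1⊕0⊕0⊕0⊕0⊕0⊕0⊕1⊕0⊕1⊕0⊕0 = 1
p4 = XOR of data positions {5,6,7,12,13,14,15,20,21,22,23,28,29,30,31} = 0⊕0⊕1⊕0⊕1⊕0⊕0⊕0⊕0⊕0⊕1⊕0⊕1⊕0⊕0 = 0
p8 = XOR of data positions {9,10,11,12,13,14,15,24,25,26,27,28,29,30,31} = 0⊕1⊕0⊕0⊕1⊕0⊕0⊕1⊕0⊕0⊕1⊕0⊕1⊕0⊕0 = 1
p16 = XOR of data positions {17,18,19,20,21,22,23,24,25,26,27,28,29,30,31} = 1⊕0⊕0⊕0⊕0⊕0⊕1⊕1⊕0⊕0⊕1⊕0⊕1⊕0⊕0 = 1
Parity bits p1,p2,p4,p8,p16 = 11011

11011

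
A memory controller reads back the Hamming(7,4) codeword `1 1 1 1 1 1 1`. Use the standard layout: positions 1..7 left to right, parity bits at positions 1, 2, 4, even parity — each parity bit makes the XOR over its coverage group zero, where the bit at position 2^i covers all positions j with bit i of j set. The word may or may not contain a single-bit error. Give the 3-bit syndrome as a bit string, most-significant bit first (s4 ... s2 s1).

s1: b1⊕b3⊕b5⊕b7 = 1⊕1⊕1⊕1 = 0
s2: b2⊕b3⊕b6⊕b7 = 1⊕1⊕1⊕1 = 0
s4: b4⊕b5⊕b6⊕b7 = 1⊕1⊕1⊕1 = 0
Syndrome (s4...s1) = 000 → position 0 (no error).

000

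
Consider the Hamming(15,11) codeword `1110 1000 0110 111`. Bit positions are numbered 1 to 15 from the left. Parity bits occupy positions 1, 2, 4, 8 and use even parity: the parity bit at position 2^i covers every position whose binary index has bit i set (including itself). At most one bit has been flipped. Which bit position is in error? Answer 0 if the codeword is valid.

s1: b1⊕b3⊕b5⊕b7⊕b9⊕b11⊕b13⊕b15 = 1⊕1⊕1⊕0⊕0⊕1⊕1⊕1 = 0
s2: b2⊕b3⊕b6⊕b7⊕b10⊕b11⊕b14⊕b15 = 1⊕1⊕0⊕0⊕1⊕1⊕1⊕1 = 0
s4: b4⊕b5⊕b6⊕b7⊕b12⊕b13⊕b14⊕b15 = 0⊕1⊕0⊕0⊕0⊕1⊕1⊕1 = 0
s8: b8⊕b9⊕b10⊕b11⊕b12⊕b13⊕b14⊕b15 = 0⊕0⊕1⊕1⊕0⊕1⊕1⊕1 = 1
Syndrome (s8...s1) = 1000 → position 8.

8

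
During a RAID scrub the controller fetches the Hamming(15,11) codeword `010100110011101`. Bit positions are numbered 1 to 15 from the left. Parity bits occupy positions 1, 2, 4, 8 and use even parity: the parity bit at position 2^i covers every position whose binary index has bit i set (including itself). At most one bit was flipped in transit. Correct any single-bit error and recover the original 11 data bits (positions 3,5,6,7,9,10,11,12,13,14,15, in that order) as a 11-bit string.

00010010101

s1: b1⊕b3⊕b5⊕b7⊕b9⊕b11⊕b13⊕b15 = 0⊕0⊕0⊕1⊕0⊕1⊕1⊕1 = 0
s2: b2⊕b3⊕b6⊕b7⊕b10⊕b11⊕b14⊕b15 = 1⊕0⊕0⊕1⊕0⊕1⊕0⊕1 = 0
s4: b4⊕b5⊕b6⊕b7⊕b12⊕b13⊕b14⊕b15 = 1⊕0⊕0⊕1⊕1⊕1⊕0⊕1 = 1
s8: b8⊕b9⊕b10⊕b11⊕b12⊕b13⊕b14⊕b15 = 1⊕0⊕0⊕1⊕1⊕1⊕0⊕1 = 1
Syndrome (s8...s1) = 1100 → position 12.
Flip bit 12: corrected codeword = 010100110010101
Data bits at positions 3,5,6,7,9,10,11,12,13,14,15: 00010010101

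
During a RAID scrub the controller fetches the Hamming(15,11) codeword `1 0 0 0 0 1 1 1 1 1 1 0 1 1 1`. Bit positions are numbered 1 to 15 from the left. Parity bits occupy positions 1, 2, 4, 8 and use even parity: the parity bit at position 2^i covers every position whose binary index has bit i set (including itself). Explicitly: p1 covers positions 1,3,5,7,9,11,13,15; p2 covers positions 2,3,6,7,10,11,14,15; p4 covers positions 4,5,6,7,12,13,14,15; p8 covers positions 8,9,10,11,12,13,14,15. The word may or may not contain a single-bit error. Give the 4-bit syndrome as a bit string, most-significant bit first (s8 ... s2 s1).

1100

s1: b1⊕b3⊕b5⊕b7⊕b9⊕b11⊕b13⊕b15 = 1⊕0⊕0⊕1⊕1⊕1⊕1⊕1 = 0
s2: b2⊕b3⊕b6⊕b7⊕b10⊕b11⊕b14⊕b15 = 0⊕0⊕1⊕1⊕1⊕1⊕1⊕1 = 0
s4: b4⊕b5⊕b6⊕b7⊕b12⊕b13⊕b14⊕b15 = 0⊕0⊕1⊕1⊕0⊕1⊕1⊕1 = 1
s8: b8⊕b9⊕b10⊕b11⊕b12⊕b13⊕b14⊕b15 = 1⊕1⊕1⊕1⊕0⊕1⊕1⊕1 = 1
Syndrome (s8...s1) = 1100 → position 12.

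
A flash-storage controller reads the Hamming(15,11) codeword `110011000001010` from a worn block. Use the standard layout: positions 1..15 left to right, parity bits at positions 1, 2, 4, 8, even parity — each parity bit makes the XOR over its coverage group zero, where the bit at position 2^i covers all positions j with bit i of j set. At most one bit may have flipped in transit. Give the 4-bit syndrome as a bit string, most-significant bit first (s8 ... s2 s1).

s1: b1⊕b3⊕b5⊕b7⊕b9⊕b11⊕b13⊕b15 = 1⊕0⊕1⊕0⊕0⊕0⊕0⊕0 = 0
s2: b2⊕b3⊕b6⊕b7⊕b10⊕b11⊕b14⊕b15 = 1⊕0⊕1⊕0⊕0⊕0⊕1⊕0 = 1
s4: b4⊕b5⊕b6⊕b7⊕b12⊕b13⊕b14⊕b15 = 0⊕1⊕1⊕0⊕1⊕0⊕1⊕0 = 0
s8: b8⊕b9⊕b10⊕b11⊕b12⊕b13⊕b14⊕b15 = 0⊕0⊕0⊕0⊕1⊕0⊕1⊕0 = 0
Syndrome (s8...s1) = 0010 → position 2.

0010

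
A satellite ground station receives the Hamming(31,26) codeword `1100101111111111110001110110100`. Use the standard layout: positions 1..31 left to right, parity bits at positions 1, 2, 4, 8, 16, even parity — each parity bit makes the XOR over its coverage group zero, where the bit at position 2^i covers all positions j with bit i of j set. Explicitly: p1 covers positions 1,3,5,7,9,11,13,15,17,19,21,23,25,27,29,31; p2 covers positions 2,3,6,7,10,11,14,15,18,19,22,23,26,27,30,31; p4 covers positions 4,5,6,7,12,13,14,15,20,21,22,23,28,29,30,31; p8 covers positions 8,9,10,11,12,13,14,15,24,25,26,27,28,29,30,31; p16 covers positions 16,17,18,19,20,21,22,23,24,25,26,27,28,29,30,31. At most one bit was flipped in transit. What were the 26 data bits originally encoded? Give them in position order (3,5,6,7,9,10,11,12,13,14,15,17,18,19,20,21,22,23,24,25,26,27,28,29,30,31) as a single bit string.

s1: b1⊕b3⊕b5⊕b7⊕b9⊕b11⊕b13⊕b15⊕b17⊕b19⊕b21⊕b23⊕b25⊕b27⊕b29⊕b31 = 1⊕0⊕1⊕1⊕1⊕1⊕1⊕1⊕1⊕0⊕0⊕1⊕0⊕1⊕1⊕0 = 1
s2: b2⊕b3⊕b6⊕b7⊕b10⊕b11⊕b14⊕b15⊕b18⊕b19⊕b22⊕b23⊕b26⊕b27⊕b30⊕b31 = 1⊕0⊕0⊕1⊕1⊕1⊕1⊕1⊕1⊕0⊕1⊕1⊕1⊕1⊕0⊕0 = 1
s4: b4⊕b5⊕b6⊕b7⊕b12⊕b13⊕b14⊕b15⊕b20⊕b21⊕b22⊕b23⊕b28⊕b29⊕b30⊕b31 = 0⊕1⊕0⊕1⊕1⊕1⊕1⊕1⊕0⊕0⊕1⊕1⊕0⊕1⊕0⊕0 = 1
s8: b8⊕b9⊕b10⊕b11⊕b12⊕b13⊕b14⊕b15⊕b24⊕b25⊕b26⊕b27⊕b28⊕b29⊕b30⊕b31 = 1⊕1⊕1⊕1⊕1⊕1⊕1⊕1⊕1⊕0⊕1⊕1⊕0⊕1⊕0⊕0 = 0
s16: b16⊕b17⊕b18⊕b19⊕b20⊕b21⊕b22⊕b23⊕b24⊕b25⊕b26⊕b27⊕b28⊕b29⊕b30⊕b31 = 1⊕1⊕1⊕0⊕0⊕0⊕1⊕1⊕1⊕0⊕1⊕1⊕0⊕1⊕0⊕0 = 1
Syndrome (s16...s1) = 10111 → position 23.
Flip bit 23: corrected codeword = 1100101111111111110001010110100
Data bits at positions 3,5,6,7,9,10,11,12,13,14,15,17,18,19,20,21,22,23,24,25,26,27,28,29,30,31: 01011111111110001010110100

01011111111110001010110100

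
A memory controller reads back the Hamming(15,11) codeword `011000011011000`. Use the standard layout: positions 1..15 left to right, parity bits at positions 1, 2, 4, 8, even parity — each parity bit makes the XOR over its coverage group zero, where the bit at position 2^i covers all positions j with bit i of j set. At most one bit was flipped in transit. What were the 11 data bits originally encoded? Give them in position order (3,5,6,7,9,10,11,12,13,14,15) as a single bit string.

s1: b1⊕b3⊕b5⊕b7⊕b9⊕b11⊕b13⊕b15 = 0⊕1⊕0⊕0⊕1⊕1⊕0⊕0 = 1
s2: b2⊕b3⊕b6⊕b7⊕b10⊕b11⊕b14⊕b15 = 1⊕1⊕0⊕0⊕0⊕1⊕0⊕0 = 1
s4: b4⊕b5⊕b6⊕b7⊕b12⊕b13⊕b14⊕b15 = 0⊕0⊕0⊕0⊕1⊕0⊕0⊕0 = 1
s8: b8⊕b9⊕b10⊕b11⊕b12⊕b13⊕b14⊕b15 = 1⊕1⊕0⊕1⊕1⊕0⊕0⊕0 = 0
Syndrome (s8...s1) = 0111 → position 7.
Flip bit 7: corrected codeword = 011000111011000
Data bits at positions 3,5,6,7,9,10,11,12,13,14,15: 10011011000

10011011000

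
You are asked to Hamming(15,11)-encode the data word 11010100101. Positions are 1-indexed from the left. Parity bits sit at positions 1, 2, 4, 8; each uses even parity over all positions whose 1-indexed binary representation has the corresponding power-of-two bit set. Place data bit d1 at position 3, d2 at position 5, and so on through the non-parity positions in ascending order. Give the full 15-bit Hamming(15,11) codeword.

Place data bits at non-power-of-two positions: b3=1, b5=1, b6=0, b7=1, b9=0, b10=1, b11=0, b12=0, b13=1, b14=0, b15=1.
p1 = XOR of data positions {3,5,7,9,11,13,15} = 1⊕1⊕1⊕0⊕0⊕1⊕1 = 1
p2 = XOR of data positions {3,6,7,10,11,14,15} = 1⊕0⊕1⊕1⊕0⊕0⊕1 = 0
p4 = XOR of data positions {5,6,7,12,13,14,15} = 1⊕0⊕1⊕0⊕1⊕0⊕1 = 0
p8 = XOR of data positions {9,10,11,12,13,14,15} = 0⊕1⊕0⊕0⊕1⊕0⊕1 = 1
Codeword b1..b15 = 101010110100101

101010110100101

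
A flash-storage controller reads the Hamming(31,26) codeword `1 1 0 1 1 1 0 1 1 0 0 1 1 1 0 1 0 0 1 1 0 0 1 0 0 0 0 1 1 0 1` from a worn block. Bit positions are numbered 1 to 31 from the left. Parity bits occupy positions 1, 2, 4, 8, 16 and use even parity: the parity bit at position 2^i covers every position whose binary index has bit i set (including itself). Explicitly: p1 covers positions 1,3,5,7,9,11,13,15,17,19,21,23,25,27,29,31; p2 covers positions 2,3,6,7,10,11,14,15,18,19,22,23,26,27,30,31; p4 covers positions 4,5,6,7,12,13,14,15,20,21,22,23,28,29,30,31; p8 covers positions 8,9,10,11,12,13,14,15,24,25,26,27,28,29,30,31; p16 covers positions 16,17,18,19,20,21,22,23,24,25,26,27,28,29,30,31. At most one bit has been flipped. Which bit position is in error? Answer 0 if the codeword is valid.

s1: b1⊕b3⊕b5⊕b7⊕b9⊕b11⊕b13⊕b15⊕b17⊕b19⊕b21⊕b23⊕b25⊕b27⊕b29⊕b31 = 1⊕0⊕1⊕0⊕1⊕0⊕1⊕0⊕0⊕1⊕0⊕1⊕0⊕0⊕1⊕1 = 0
s2: b2⊕b3⊕b6⊕b7⊕b10⊕b11⊕b14⊕b15⊕b18⊕b19⊕b22⊕b23⊕b26⊕b27⊕b30⊕b31 = 1⊕0⊕1⊕0⊕0⊕0⊕1⊕0⊕0⊕1⊕0⊕1⊕0⊕0⊕0⊕1 = 0
s4: b4⊕b5⊕b6⊕b7⊕b12⊕b13⊕b14⊕b15⊕b20⊕b21⊕b22⊕b23⊕b28⊕b29⊕b30⊕b31 = 1⊕1⊕1⊕0⊕1⊕1⊕1⊕0⊕1⊕0⊕0⊕1⊕1⊕1⊕0⊕1 = 1
s8: b8⊕b9⊕b10⊕b11⊕b12⊕b13⊕b14⊕b15⊕b24⊕b25⊕b26⊕b27⊕b28⊕b29⊕b30⊕b31 = 1⊕1⊕0⊕0⊕1⊕1⊕1⊕0⊕0⊕0⊕0⊕0⊕1⊕1⊕0⊕1 = 0
s16: b16⊕b17⊕b18⊕b19⊕b20⊕b21⊕b22⊕b23⊕b24⊕b25⊕b26⊕b27⊕b28⊕b29⊕b30⊕b31 = 1⊕0⊕0⊕1⊕1⊕0⊕0⊕1⊕0⊕0⊕0⊕0⊕1⊕1⊕0⊕1 = 1
Syndrome (s16...s1) = 10100 → position 20.

20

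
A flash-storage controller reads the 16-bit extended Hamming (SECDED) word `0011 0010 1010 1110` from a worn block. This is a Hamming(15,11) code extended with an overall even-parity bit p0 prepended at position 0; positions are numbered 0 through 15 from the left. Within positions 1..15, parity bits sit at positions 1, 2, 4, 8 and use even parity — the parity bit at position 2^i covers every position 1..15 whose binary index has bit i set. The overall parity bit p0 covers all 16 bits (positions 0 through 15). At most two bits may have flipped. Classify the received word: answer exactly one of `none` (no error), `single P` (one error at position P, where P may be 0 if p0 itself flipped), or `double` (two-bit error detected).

double

s1: b1⊕b3⊕b5⊕b7⊕b9⊕b11⊕b13⊕b15 = 0⊕1⊕0⊕0⊕0⊕0⊕1⊕0 = 0
s2: b2⊕b3⊕b6⊕b7⊕b10⊕b11⊕b14⊕b15 = 1⊕1⊕1⊕0⊕1⊕0⊕1⊕0 = 1
s4: b4⊕b5⊕b6⊕b7⊕b12⊕b13⊕b14⊕b15 = 0⊕0⊕1⊕0⊕1⊕1⊕1⊕0 = 0
s8: b8⊕b9⊕b10⊕b11⊕b12⊕b13⊕b14⊕b15 = 1⊕0⊕1⊕0⊕1⊕1⊕1⊕0 = 1
Syndrome (s8...s1) = 1010 → position 10.
Overall parity (XOR of all 16 bits, including p0): 0⊕0⊕1⊕1⊕0⊕0⊕1⊕0⊕1⊕0⊕1⊕0⊕1⊕1⊕1⊕0 = 0
Overall=0, syndrome position=10 → double-bit error detected (uncorrectable).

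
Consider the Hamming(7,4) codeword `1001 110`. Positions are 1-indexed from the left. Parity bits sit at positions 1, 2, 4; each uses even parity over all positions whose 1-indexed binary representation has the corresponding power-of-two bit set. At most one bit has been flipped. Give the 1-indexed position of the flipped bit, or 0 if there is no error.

s1: b1⊕b3⊕b5⊕b7 = 1⊕0⊕1⊕0 = 0
s2: b2⊕b3⊕b6⊕b7 = 0⊕0⊕1⊕0 = 1
s4: b4⊕b5⊕b6⊕b7 = 1⊕1⊕1⊕0 = 1
Syndrome (s4...s1) = 110 → position 6.

6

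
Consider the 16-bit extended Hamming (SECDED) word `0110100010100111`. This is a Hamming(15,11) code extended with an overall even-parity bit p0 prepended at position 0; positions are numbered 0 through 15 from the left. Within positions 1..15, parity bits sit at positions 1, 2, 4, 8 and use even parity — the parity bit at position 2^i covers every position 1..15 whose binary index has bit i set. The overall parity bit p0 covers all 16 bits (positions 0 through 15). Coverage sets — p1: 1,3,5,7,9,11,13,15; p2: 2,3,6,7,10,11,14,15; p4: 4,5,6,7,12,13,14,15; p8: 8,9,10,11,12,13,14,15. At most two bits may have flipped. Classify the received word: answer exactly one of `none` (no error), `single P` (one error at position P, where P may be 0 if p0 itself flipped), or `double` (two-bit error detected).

s1: b1⊕b3⊕b5⊕b7⊕b9⊕b11⊕b13⊕b15 = 1⊕0⊕0⊕0⊕0⊕0⊕1⊕1 = 1
s2: b2⊕b3⊕b6⊕b7⊕b10⊕b11⊕b14⊕b15 = 1⊕0⊕0⊕0⊕1⊕0⊕1⊕1 = 0
s4: b4⊕b5⊕b6⊕b7⊕b12⊕b13⊕b14⊕b15 = 1⊕0⊕0⊕0⊕0⊕1⊕1⊕1 = 0
s8: b8⊕b9⊕b10⊕b11⊕b12⊕b13⊕b14⊕b15 = 1⊕0⊕1⊕0⊕0⊕1⊕1⊕1 = 1
Syndrome (s8...s1) = 1001 → position 9.
Overall parity (XOR of all 16 bits, including p0): 0⊕1⊕1⊕0⊕1⊕0⊕0⊕0⊕1⊕0⊕1⊕0⊕0⊕1⊕1⊕1 = 0
Overall=0, syndrome position=9 → double-bit error detected (uncorrectable).

double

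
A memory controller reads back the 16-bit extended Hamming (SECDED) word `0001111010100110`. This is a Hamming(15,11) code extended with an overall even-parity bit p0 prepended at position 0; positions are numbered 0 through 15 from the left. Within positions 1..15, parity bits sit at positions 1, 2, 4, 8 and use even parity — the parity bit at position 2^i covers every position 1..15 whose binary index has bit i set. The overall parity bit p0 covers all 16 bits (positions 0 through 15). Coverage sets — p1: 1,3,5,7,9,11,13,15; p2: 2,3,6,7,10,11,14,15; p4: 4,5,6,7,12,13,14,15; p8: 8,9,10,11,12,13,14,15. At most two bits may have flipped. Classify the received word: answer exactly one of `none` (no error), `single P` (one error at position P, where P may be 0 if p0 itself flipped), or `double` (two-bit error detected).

s1: b1⊕b3⊕b5⊕b7⊕b9⊕b11⊕b13⊕b15 = 0⊕1⊕1⊕0⊕0⊕0⊕1⊕0 = 1
s2: b2⊕b3⊕b6⊕b7⊕b10⊕b11⊕b14⊕b15 = 0⊕1⊕1⊕0⊕1⊕0⊕1⊕0 = 0
s4: b4⊕b5⊕b6⊕b7⊕b12⊕b13⊕b14⊕b15 = 1⊕1⊕1⊕0⊕0⊕1⊕1⊕0 = 1
s8: b8⊕b9⊕b10⊕b11⊕b12⊕b13⊕b14⊕b15 = 1⊕0⊕1⊕0⊕0⊕1⊕1⊕0 = 0
Syndrome (s8...s1) = 0101 → position 5.
Overall parity (XOR of all 16 bits, including p0): 0⊕0⊕0⊕1⊕1⊕1⊕1⊕0⊕1⊕0⊕1⊕0⊕0⊕1⊕1⊕0 = 0
Overall=0, syndrome position=5 → double-bit error detected (uncorrectable).

double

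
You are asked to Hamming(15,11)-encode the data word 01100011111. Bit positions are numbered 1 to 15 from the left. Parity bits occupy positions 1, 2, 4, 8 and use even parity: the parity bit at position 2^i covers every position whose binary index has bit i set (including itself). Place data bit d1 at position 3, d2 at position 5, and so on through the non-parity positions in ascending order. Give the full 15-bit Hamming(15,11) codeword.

000011010011111

Place data bits at non-power-of-two positions: b3=0, b5=1, b6=1, b7=0, b9=0, b10=0, b11=1, b12=1, b13=1, b14=1, b15=1.
p1 = XOR of data positions {3,5,7,9,11,13,15} = 0⊕1⊕0⊕0⊕1⊕1⊕1 = 0
p2 = XOR of data positions {3,6,7,10,11,14,15} = 0⊕1⊕0⊕0⊕1⊕1⊕1 = 0
p4 = XOR of data positions {5,6,7,12,13,14,15} = 1⊕1⊕0⊕1⊕1⊕1⊕1 = 0
p8 = XOR of data positions {9,10,11,12,13,14,15} = 0⊕0⊕1⊕1⊕1⊕1⊕1 = 1
Codeword b1..b15 = 000011010011111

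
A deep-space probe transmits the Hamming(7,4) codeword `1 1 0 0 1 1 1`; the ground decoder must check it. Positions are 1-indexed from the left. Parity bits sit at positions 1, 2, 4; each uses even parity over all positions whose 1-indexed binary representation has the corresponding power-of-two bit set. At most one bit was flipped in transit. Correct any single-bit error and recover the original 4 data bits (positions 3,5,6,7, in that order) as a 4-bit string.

0110

s1: b1⊕b3⊕b5⊕b7 = 1⊕0⊕1⊕1 = 1
s2: b2⊕b3⊕b6⊕b7 = 1⊕0⊕1⊕1 = 1
s4: b4⊕b5⊕b6⊕b7 = 0⊕1⊕1⊕1 = 1
Syndrome (s4...s1) = 111 → position 7.
Flip bit 7: corrected codeword = 1100110
Data bits at positions 3,5,6,7: 0110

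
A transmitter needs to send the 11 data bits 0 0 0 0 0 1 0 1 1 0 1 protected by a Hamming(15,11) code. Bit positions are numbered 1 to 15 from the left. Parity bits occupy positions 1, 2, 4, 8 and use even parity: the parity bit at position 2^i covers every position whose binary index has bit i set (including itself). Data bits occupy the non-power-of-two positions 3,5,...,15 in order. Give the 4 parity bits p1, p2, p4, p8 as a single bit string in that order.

Place data bits at non-power-of-two positions: b3=0, b5=0, b6=0, b7=0, b9=0, b10=1, b11=0, b12=1, b13=1, b14=0, b15=1.
p1 = XOR of data positions {3,5,7,9,11,13,15} = 0⊕0⊕0⊕0⊕0⊕1⊕1 = 0
p2 = XOR of data positions {3,6,7,10,11,14,15} = 0⊕0⊕0⊕1⊕0⊕0⊕1 = 0
p4 = XOR of data positions {5,6,7,12,13,14,15} = 0⊕0⊕0⊕1⊕1⊕0⊕1 = 1
p8 = XOR of data positions {9,10,11,12,13,14,15} = 0⊕1⊕0⊕1⊕1⊕0⊕1 = 0
Parity bits p1,p2,p4,p8 = 0010

0010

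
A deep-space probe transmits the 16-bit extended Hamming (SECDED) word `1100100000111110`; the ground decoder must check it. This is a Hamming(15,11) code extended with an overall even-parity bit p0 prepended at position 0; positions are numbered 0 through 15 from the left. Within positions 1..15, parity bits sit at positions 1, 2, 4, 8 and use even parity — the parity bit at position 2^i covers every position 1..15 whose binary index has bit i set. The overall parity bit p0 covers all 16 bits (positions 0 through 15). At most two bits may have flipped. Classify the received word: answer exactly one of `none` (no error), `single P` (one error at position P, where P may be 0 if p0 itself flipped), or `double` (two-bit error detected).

double

s1: b1⊕b3⊕b5⊕b7⊕b9⊕b11⊕b13⊕b15 = 1⊕0⊕0⊕0⊕0⊕1⊕1⊕0 = 1
s2: b2⊕b3⊕b6⊕b7⊕b10⊕b11⊕b14⊕b15 = 0⊕0⊕0⊕0⊕1⊕1⊕1⊕0 = 1
s4: b4⊕b5⊕b6⊕b7⊕b12⊕b13⊕b14⊕b15 = 1⊕0⊕0⊕0⊕1⊕1⊕1⊕0 = 0
s8: b8⊕b9⊕b10⊕b11⊕b12⊕b13⊕b14⊕b15 = 0⊕0⊕1⊕1⊕1⊕1⊕1⊕0 = 1
Syndrome (s8...s1) = 1011 → position 11.
Overall parity (XOR of all 16 bits, including p0): 1⊕1⊕0⊕0⊕1⊕0⊕0⊕0⊕0⊕0⊕1⊕1⊕1⊕1⊕1⊕0 = 0
Overall=0, syndrome position=11 → double-bit error detected (uncorrectable).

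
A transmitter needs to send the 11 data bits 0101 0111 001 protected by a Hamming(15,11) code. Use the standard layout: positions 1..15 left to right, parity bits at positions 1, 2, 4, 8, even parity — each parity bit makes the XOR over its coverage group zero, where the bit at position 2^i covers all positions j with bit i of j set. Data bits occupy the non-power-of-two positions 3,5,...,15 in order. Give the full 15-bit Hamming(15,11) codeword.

Place data bits at non-power-of-two positions: b3=0, b5=1, b6=0, b7=1, b9=0, b10=1, b11=1, b12=1, b13=0, b14=0, b15=1.
p1 = XOR of data positions {3,5,7,9,11,13,15} = 0⊕1⊕1⊕0⊕1⊕0⊕1 = 0
p2 = XOR of data positions {3,6,7,10,11,14,15} = 0⊕0⊕1⊕1⊕1⊕0⊕1 = 0
p4 = XOR of data positions {5,6,7,12,13,14,15} = 1⊕0⊕1⊕1⊕0⊕0⊕1 = 0
p8 = XOR of data positions {9,10,11,12,13,14,15} = 0⊕1⊕1⊕1⊕0⊕0⊕1 = 0
Codeword b1..b15 = 000010100111001

000010100111001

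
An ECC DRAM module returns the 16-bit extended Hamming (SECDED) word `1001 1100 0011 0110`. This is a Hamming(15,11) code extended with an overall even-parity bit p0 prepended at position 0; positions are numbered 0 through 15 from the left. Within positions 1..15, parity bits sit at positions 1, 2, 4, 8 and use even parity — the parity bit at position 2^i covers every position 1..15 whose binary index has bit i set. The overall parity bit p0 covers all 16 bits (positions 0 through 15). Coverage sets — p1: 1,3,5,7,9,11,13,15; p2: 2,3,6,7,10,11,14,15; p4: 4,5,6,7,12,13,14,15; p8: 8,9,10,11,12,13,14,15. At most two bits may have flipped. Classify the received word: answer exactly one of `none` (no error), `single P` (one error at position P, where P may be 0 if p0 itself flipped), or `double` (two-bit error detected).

none

s1: b1⊕b3⊕b5⊕b7⊕b9⊕b11⊕b13⊕b15 = 0⊕1⊕1⊕0⊕0⊕1⊕1⊕0 = 0
s2: b2⊕b3⊕b6⊕b7⊕b10⊕b11⊕b14⊕b15 = 0⊕1⊕0⊕0⊕1⊕1⊕1⊕0 = 0
s4: b4⊕b5⊕b6⊕b7⊕b12⊕b13⊕b14⊕b15 = 1⊕1⊕0⊕0⊕0⊕1⊕1⊕0 = 0
s8: b8⊕b9⊕b10⊕b11⊕b12⊕b13⊕b14⊕b15 = 0⊕0⊕1⊕1⊕0⊕1⊕1⊕0 = 0
Syndrome (s8...s1) = 0000 → position 0 (no error).
Overall parity (XOR of all 16 bits, including p0): 1⊕0⊕0⊕1⊕1⊕1⊕0⊕0⊕0⊕0⊕1⊕1⊕0⊕1⊕1⊕0 = 0
Overall=0, syndrome position=0 → no error.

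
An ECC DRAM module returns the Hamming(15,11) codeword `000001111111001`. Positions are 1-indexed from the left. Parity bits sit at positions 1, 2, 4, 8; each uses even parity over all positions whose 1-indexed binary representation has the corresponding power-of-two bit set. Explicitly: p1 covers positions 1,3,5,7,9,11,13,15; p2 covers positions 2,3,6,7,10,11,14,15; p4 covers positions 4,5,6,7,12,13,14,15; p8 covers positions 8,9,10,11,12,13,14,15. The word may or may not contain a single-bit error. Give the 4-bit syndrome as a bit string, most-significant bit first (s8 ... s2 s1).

0010

s1: b1⊕b3⊕b5⊕b7⊕b9⊕b11⊕b13⊕b15 = 0⊕0⊕0⊕1⊕1⊕1⊕0⊕1 = 0
s2: b2⊕b3⊕b6⊕b7⊕b10⊕b11⊕b14⊕b15 = 0⊕0⊕1⊕1⊕1⊕1⊕0⊕1 = 1
s4: b4⊕b5⊕b6⊕b7⊕b12⊕b13⊕b14⊕b15 = 0⊕0⊕1⊕1⊕1⊕0⊕0⊕1 = 0
s8: b8⊕b9⊕b10⊕b11⊕b12⊕b13⊕b14⊕b15 = 1⊕1⊕1⊕1⊕1⊕0⊕0⊕1 = 0
Syndrome (s8...s1) = 0010 → position 2.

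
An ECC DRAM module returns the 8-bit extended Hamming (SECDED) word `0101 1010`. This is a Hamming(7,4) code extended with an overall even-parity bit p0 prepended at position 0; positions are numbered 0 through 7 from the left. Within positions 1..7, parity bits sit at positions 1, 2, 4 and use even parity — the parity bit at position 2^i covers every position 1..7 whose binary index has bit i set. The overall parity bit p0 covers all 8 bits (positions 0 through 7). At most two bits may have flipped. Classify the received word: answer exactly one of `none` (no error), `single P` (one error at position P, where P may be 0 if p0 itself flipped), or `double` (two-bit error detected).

s1: b1⊕b3⊕b5⊕b7 = 1⊕1⊕0⊕0 = 0
s2: b2⊕b3⊕b6⊕b7 = 0⊕1⊕1⊕0 = 0
s4: b4⊕b5⊕b6⊕b7 = 1⊕0⊕1⊕0 = 0
Syndrome (s4...s1) = 000 → position 0 (no error).
Overall parity (XOR of all 8 bits, including p0): 0⊕1⊕0⊕1⊕1⊕0⊕1⊕0 = 0
Overall=0, syndrome position=0 → no error.

none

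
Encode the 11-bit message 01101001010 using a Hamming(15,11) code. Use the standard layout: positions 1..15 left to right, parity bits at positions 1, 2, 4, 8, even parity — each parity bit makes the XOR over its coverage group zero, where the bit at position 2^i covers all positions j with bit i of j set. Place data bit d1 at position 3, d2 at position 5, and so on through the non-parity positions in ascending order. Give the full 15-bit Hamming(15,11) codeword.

000011011001010

Place data bits at non-power-of-two positions: b3=0, b5=1, b6=1, b7=0, b9=1, b10=0, b11=0, b12=1, b13=0, b14=1, b15=0.
p1 = XOR of data positions {3,5,7,9,11,13,15} = 0⊕1⊕0⊕1⊕0⊕0⊕0 = 0
p2 = XOR of data positions {3,6,7,10,11,14,15} = 0⊕1⊕0⊕0⊕0⊕1⊕0 = 0
p4 = XOR of data positions {5,6,7,12,13,14,15} = 1⊕1⊕0⊕1⊕0⊕1⊕0 = 0
p8 = XOR of data positions {9,10,11,12,13,14,15} = 1⊕0⊕0⊕1⊕0⊕1⊕0 = 1
Codeword b1..b15 = 000011011001010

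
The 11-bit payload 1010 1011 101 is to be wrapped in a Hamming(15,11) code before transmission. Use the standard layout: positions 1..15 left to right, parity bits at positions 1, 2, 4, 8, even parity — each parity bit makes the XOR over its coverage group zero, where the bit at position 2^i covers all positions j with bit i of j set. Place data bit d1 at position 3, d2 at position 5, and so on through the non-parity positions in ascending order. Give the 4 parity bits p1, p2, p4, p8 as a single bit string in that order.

Place data bits at non-power-of-two positions: b3=1, b5=0, b6=1, b7=0, b9=1, b10=0, b11=1, b12=1, b13=1, b14=0, b15=1.
p1 = XOR of data positions {3,5,7,9,11,13,15} = 1⊕0⊕0⊕1⊕1⊕1⊕1 = 1
p2 = XOR of data positions {3,6,7,10,11,14,15} = 1⊕1⊕0⊕0⊕1⊕0⊕1 = 0
p4 = XOR of data positions {5,6,7,12,13,14,15} = 0⊕1⊕0⊕1⊕1⊕0⊕1 = 0
p8 = XOR of data positions {9,10,11,12,13,14,15} = 1⊕0⊕1⊕1⊕1⊕0⊕1 = 1
Parity bits p1,p2,p4,p8 = 1001

1001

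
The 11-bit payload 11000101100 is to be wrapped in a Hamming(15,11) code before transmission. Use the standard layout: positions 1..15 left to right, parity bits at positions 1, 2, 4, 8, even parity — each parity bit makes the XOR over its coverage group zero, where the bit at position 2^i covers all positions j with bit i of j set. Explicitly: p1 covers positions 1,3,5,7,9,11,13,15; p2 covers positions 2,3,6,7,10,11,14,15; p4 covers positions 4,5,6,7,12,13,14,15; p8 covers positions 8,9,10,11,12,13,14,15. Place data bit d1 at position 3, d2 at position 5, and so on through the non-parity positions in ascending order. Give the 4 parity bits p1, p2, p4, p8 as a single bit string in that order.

1011

Place data bits at non-power-of-two positions: b3=1, b5=1, b6=0, b7=0, b9=0, b10=1, b11=0, b12=1, b13=1, b14=0, b15=0.
p1 = XOR of data positions {3,5,7,9,11,13,15} = 1⊕1⊕0⊕0⊕0⊕1⊕0 = 1
p2 = XOR of data positions {3,6,7,10,11,14,15} = 1⊕0⊕0⊕1⊕0⊕0⊕0 = 0
p4 = XOR of data positions {5,6,7,12,13,14,15} = 1⊕0⊕0⊕1⊕1⊕0⊕0 = 1
p8 = XOR of data positions {9,10,11,12,13,14,15} = 0⊕1⊕0⊕1⊕1⊕0⊕0 = 1
Parity bits p1,p2,p4,p8 = 1011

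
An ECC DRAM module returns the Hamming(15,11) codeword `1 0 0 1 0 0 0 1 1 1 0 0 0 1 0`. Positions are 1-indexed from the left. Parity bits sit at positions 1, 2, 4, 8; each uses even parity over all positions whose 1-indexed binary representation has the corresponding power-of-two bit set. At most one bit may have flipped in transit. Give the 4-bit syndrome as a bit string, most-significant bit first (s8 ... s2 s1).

0000

s1: b1⊕b3⊕b5⊕b7⊕b9⊕b11⊕b13⊕b15 = 1⊕0⊕0⊕0⊕1⊕0⊕0⊕0 = 0
s2: b2⊕b3⊕b6⊕b7⊕b10⊕b11⊕b14⊕b15 = 0⊕0⊕0⊕0⊕1⊕0⊕1⊕0 = 0
s4: b4⊕b5⊕b6⊕b7⊕b12⊕b13⊕b14⊕b15 = 1⊕0⊕0⊕0⊕0⊕0⊕1⊕0 = 0
s8: b8⊕b9⊕b10⊕b11⊕b12⊕b13⊕b14⊕b15 = 1⊕1⊕1⊕0⊕0⊕0⊕1⊕0 = 0
Syndrome (s8...s1) = 0000 → position 0 (no error).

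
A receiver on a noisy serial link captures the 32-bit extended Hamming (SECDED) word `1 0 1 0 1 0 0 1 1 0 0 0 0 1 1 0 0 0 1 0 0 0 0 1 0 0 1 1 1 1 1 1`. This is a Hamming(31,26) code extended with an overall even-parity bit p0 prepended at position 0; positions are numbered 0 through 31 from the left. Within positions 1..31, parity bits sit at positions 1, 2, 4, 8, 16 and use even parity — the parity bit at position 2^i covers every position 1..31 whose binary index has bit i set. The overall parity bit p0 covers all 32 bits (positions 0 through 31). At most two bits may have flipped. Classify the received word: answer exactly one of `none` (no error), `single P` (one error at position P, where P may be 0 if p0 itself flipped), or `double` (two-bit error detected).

single 14

s1: b1⊕b3⊕b5⊕b7⊕b9⊕b11⊕b13⊕b15⊕b17⊕b19⊕b21⊕b23⊕b25⊕b27⊕b29⊕b31 = 0⊕0⊕0⊕1⊕0⊕0⊕1⊕0⊕0⊕0⊕0⊕1⊕0⊕1⊕1⊕1 = 0
s2: b2⊕b3⊕b6⊕b7⊕b10⊕b11⊕b14⊕b15⊕b18⊕b19⊕b22⊕b23⊕b26⊕b27⊕b30⊕b31 = 1⊕0⊕0⊕1⊕0⊕0⊕1⊕0⊕1⊕0⊕0⊕1⊕1⊕1⊕1⊕1 = 1
s4: b4⊕b5⊕b6⊕b7⊕b12⊕b13⊕b14⊕b15⊕b20⊕b21⊕b22⊕b23⊕b28⊕b29⊕b30⊕b31 = 1⊕0⊕0⊕1⊕0⊕1⊕1⊕0⊕0⊕0⊕0⊕1⊕1⊕1⊕1⊕1 = 1
s8: b8⊕b9⊕b10⊕b11⊕b12⊕b13⊕b14⊕b15⊕b24⊕b25⊕b26⊕b27⊕b28⊕b29⊕b30⊕b31 = 1⊕0⊕0⊕0⊕0⊕1⊕1⊕0⊕0⊕0⊕1⊕1⊕1⊕1⊕1⊕1 = 1
s16: b16⊕b17⊕b18⊕b19⊕b20⊕b21⊕b22⊕b23⊕b24⊕b25⊕b26⊕b27⊕b28⊕b29⊕b30⊕b31 = 0⊕0⊕1⊕0⊕0⊕0⊕0⊕1⊕0⊕0⊕1⊕1⊕1⊕1⊕1⊕1 = 0
Syndrome (s16...s1) = 01110 → position 14.
Overall parity (XOR of all 32 bits, including p0): 1⊕0⊕1⊕0⊕1⊕0⊕0⊕1⊕1⊕0⊕0⊕0⊕0⊕1⊕1⊕0⊕0⊕0⊕1⊕0⊕0⊕0⊕0⊕1⊕0⊕0⊕1⊕1⊕1⊕1⊕1⊕1 = 1
Overall=1, syndrome position=14 → single-bit error at position 14.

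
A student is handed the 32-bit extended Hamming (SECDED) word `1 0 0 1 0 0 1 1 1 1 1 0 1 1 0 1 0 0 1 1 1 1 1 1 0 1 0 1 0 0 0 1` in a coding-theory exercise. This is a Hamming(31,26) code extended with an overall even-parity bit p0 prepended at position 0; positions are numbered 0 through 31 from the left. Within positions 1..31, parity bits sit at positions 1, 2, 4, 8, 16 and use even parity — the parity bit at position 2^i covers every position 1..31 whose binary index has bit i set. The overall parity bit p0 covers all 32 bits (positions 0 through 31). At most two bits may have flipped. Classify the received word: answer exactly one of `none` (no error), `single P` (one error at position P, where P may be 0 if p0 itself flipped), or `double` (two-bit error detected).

single 27

s1: b1⊕b3⊕b5⊕b7⊕b9⊕b11⊕b13⊕b15⊕b17⊕b19⊕b21⊕b23⊕b25⊕b27⊕b29⊕b31 = 0⊕1⊕0⊕1⊕1⊕0⊕1⊕1⊕0⊕1⊕1⊕1⊕1⊕1⊕0⊕1 = 1
s2: b2⊕b3⊕b6⊕b7⊕b10⊕b11⊕b14⊕b15⊕b18⊕b19⊕b22⊕b23⊕b26⊕b27⊕b30⊕b31 = 0⊕1⊕1⊕1⊕1⊕0⊕0⊕1⊕1⊕1⊕1⊕1⊕0⊕1⊕0⊕1 = 1
s4: b4⊕b5⊕b6⊕b7⊕b12⊕b13⊕b14⊕b15⊕b20⊕b21⊕b22⊕b23⊕b28⊕b29⊕b30⊕b31 = 0⊕0⊕1⊕1⊕1⊕1⊕0⊕1⊕1⊕1⊕1⊕1⊕0⊕0⊕0⊕1 = 0
s8: b8⊕b9⊕b10⊕b11⊕b12⊕b13⊕b14⊕b15⊕b24⊕b25⊕b26⊕b27⊕b28⊕b29⊕b30⊕b31 = 1⊕1⊕1⊕0⊕1⊕1⊕0⊕1⊕0⊕1⊕0⊕1⊕0⊕0⊕0⊕1 = 1
s16: b16⊕b17⊕b18⊕b19⊕b20⊕b21⊕b22⊕b23⊕b24⊕b25⊕b26⊕b27⊕b28⊕b29⊕b30⊕b31 = 0⊕0⊕1⊕1⊕1⊕1⊕1⊕1⊕0⊕1⊕0⊕1⊕0⊕0⊕0⊕1 = 1
Syndrome (s16...s1) = 11011 → position 27.
Overall parity (XOR of all 32 bits, including p0): 1⊕0⊕0⊕1⊕0⊕0⊕1⊕1⊕1⊕1⊕1⊕0⊕1⊕1⊕0⊕1⊕0⊕0⊕1⊕1⊕1⊕1⊕1⊕1⊕0⊕1⊕0⊕1⊕0⊕0⊕0⊕1 = 1
Overall=1, syndrome position=27 → single-bit error at position 27.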